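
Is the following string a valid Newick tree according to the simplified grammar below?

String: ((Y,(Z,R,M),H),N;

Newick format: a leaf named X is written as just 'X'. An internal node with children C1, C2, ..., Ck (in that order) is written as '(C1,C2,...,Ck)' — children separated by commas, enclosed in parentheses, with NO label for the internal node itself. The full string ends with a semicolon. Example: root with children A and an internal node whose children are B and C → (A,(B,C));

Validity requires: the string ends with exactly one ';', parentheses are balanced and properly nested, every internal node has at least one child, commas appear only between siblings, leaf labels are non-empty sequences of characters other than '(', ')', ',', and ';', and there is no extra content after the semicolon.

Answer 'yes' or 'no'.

Answer: no

Derivation:
Input: ((Y,(Z,R,M),H),N;
Paren balance: 3 '(' vs 2 ')' MISMATCH
Ends with single ';': True
Full parse: FAILS (expected , or ) at pos 16)
Valid: False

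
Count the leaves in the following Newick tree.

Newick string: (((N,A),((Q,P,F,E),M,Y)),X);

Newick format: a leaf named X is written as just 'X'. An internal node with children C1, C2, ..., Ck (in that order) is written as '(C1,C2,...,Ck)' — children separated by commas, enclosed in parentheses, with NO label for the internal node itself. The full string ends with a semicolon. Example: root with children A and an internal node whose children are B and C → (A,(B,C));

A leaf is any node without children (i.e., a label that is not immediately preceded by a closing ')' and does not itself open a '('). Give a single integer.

Answer: 9

Derivation:
Newick: (((N,A),((Q,P,F,E),M,Y)),X);
Scan left-to-right; a leaf is any maximal label run not followed by '(':
  pos 3: leaf 'N' → count = 1
  pos 5: leaf 'A' → count = 2
  pos 10: leaf 'Q' → count = 3
  pos 12: leaf 'P' → count = 4
  pos 14: leaf 'F' → count = 5
  pos 16: leaf 'E' → count = 6
  pos 19: leaf 'M' → count = 7
  pos 21: leaf 'Y' → count = 8
  pos 25: leaf 'X' → count = 9
Total leaves: 9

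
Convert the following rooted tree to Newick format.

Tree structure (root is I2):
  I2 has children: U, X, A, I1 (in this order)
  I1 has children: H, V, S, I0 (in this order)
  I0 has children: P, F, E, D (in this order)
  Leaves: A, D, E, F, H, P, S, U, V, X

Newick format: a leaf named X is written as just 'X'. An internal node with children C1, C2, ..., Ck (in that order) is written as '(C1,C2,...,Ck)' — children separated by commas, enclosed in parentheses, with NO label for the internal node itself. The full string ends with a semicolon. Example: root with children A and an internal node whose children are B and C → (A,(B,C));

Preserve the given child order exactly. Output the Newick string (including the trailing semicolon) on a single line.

Answer: (U,X,A,(H,V,S,(P,F,E,D)));

Derivation:
internal I2 with children ['U', 'X', 'A', 'I1']
  leaf 'U' → 'U'
  leaf 'X' → 'X'
  leaf 'A' → 'A'
  internal I1 with children ['H', 'V', 'S', 'I0']
    leaf 'H' → 'H'
    leaf 'V' → 'V'
    leaf 'S' → 'S'
    internal I0 with children ['P', 'F', 'E', 'D']
      leaf 'P' → 'P'
      leaf 'F' → 'F'
      leaf 'E' → 'E'
      leaf 'D' → 'D'
    → '(P,F,E,D)'
  → '(H,V,S,(P,F,E,D))'
→ '(U,X,A,(H,V,S,(P,F,E,D)))'
Final: (U,X,A,(H,V,S,(P,F,E,D)));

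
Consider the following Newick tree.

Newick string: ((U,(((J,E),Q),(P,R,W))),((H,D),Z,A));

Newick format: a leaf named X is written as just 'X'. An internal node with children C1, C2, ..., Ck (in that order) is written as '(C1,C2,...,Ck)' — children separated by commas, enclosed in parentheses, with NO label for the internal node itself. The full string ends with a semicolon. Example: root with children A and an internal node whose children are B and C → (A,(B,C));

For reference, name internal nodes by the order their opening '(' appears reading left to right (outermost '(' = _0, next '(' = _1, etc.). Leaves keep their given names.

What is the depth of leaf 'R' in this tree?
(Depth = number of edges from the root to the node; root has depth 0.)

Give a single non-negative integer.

Newick: ((U,(((J,E),Q),(P,R,W))),((H,D),Z,A));
Naming internals by '(' encounter order: outermost '(' = _0, next = _1, ...
Query node: R
Path from root: _0 -> _1 -> _2 -> _5 -> R
Depth of R: 4 (number of edges from root)

Answer: 4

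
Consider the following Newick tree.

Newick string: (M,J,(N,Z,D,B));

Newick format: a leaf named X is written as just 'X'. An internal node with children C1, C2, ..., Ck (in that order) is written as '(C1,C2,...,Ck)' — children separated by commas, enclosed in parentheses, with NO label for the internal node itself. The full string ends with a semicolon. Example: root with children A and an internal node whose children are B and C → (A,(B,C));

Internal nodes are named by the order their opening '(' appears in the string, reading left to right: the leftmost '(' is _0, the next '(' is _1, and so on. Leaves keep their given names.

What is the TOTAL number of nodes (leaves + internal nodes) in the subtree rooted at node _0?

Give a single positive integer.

Newick: (M,J,(N,Z,D,B));
Locate _0: it is the '(' at position 0 (the 1st '(' reading left to right).
Query: subtree rooted at _0
_0: subtree_size = 1 + 7
  M: subtree_size = 1 + 0
  J: subtree_size = 1 + 0
  _1: subtree_size = 1 + 4
    N: subtree_size = 1 + 0
    Z: subtree_size = 1 + 0
    D: subtree_size = 1 + 0
    B: subtree_size = 1 + 0
Total subtree size of _0: 8

Answer: 8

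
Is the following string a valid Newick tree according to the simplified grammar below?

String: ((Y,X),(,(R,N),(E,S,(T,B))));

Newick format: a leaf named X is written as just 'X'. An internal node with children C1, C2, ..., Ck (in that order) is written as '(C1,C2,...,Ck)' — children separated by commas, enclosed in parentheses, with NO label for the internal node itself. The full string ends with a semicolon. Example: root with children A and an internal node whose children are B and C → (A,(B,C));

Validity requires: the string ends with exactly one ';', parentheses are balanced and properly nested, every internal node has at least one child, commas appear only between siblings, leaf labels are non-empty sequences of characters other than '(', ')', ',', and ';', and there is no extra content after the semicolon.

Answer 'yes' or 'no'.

Answer: no

Derivation:
Input: ((Y,X),(,(R,N),(E,S,(T,B))));
Paren balance: 6 '(' vs 6 ')' OK
Ends with single ';': True
Full parse: FAILS (empty leaf label at pos 8)
Valid: False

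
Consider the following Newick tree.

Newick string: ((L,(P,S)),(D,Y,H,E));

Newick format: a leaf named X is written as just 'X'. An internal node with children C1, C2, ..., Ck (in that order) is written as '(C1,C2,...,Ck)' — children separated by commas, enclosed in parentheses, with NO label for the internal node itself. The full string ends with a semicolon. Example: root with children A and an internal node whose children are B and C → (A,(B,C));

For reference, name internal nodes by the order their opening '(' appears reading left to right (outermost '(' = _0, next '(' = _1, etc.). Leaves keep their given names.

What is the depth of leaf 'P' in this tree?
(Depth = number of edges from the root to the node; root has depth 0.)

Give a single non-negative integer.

Answer: 3

Derivation:
Newick: ((L,(P,S)),(D,Y,H,E));
Naming internals by '(' encounter order: outermost '(' = _0, next = _1, ...
Query node: P
Path from root: _0 -> _1 -> _2 -> P
Depth of P: 3 (number of edges from root)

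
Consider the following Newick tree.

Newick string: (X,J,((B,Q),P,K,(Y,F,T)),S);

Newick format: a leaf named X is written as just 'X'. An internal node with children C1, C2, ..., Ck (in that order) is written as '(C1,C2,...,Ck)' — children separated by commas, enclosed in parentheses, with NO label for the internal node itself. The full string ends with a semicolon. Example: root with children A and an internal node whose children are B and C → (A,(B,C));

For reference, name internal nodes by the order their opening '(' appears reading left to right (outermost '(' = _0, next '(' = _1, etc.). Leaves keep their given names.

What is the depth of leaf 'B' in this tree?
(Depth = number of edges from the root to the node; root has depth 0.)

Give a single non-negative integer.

Newick: (X,J,((B,Q),P,K,(Y,F,T)),S);
Naming internals by '(' encounter order: outermost '(' = _0, next = _1, ...
Query node: B
Path from root: _0 -> _1 -> _2 -> B
Depth of B: 3 (number of edges from root)

Answer: 3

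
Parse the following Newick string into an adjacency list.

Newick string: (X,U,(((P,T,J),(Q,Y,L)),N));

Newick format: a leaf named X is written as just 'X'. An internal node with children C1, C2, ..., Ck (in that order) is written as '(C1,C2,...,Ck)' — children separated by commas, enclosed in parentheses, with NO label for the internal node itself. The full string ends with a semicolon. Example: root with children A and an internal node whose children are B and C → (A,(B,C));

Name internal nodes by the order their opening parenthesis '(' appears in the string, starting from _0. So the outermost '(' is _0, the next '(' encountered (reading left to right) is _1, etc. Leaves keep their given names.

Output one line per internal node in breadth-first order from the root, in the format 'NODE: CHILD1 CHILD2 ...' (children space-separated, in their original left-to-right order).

Answer: _0: X U _1
_1: _2 N
_2: _3 _4
_3: P T J
_4: Q Y L

Derivation:
Input: (X,U,(((P,T,J),(Q,Y,L)),N));
Scanning left-to-right, naming '(' by encounter order:
  pos 0: '(' -> open internal node _0 (depth 1)
  pos 5: '(' -> open internal node _1 (depth 2)
  pos 6: '(' -> open internal node _2 (depth 3)
  pos 7: '(' -> open internal node _3 (depth 4)
  pos 13: ')' -> close internal node _3 (now at depth 3)
  pos 15: '(' -> open internal node _4 (depth 4)
  pos 21: ')' -> close internal node _4 (now at depth 3)
  pos 22: ')' -> close internal node _2 (now at depth 2)
  pos 25: ')' -> close internal node _1 (now at depth 1)
  pos 26: ')' -> close internal node _0 (now at depth 0)
Total internal nodes: 5
BFS adjacency from root:
  _0: X U _1
  _1: _2 N
  _2: _3 _4
  _3: P T J
  _4: Q Y L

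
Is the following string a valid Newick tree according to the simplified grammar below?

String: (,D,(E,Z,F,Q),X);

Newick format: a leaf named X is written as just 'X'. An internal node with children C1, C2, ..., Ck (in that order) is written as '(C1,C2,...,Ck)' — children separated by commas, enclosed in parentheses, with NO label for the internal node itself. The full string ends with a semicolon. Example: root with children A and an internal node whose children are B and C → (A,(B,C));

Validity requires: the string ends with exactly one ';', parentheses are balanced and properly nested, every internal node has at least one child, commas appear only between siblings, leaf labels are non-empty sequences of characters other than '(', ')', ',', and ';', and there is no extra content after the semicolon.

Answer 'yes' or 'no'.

Answer: no

Derivation:
Input: (,D,(E,Z,F,Q),X);
Paren balance: 2 '(' vs 2 ')' OK
Ends with single ';': True
Full parse: FAILS (empty leaf label at pos 1)
Valid: False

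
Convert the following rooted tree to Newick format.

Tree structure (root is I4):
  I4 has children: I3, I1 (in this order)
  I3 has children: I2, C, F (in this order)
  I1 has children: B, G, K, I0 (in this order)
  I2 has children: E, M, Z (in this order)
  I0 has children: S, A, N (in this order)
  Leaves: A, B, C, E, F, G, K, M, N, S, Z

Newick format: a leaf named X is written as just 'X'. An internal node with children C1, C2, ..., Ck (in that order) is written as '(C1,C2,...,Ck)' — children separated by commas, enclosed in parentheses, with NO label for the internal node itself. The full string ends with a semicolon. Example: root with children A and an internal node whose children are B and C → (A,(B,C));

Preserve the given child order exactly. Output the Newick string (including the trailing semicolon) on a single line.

internal I4 with children ['I3', 'I1']
  internal I3 with children ['I2', 'C', 'F']
    internal I2 with children ['E', 'M', 'Z']
      leaf 'E' → 'E'
      leaf 'M' → 'M'
      leaf 'Z' → 'Z'
    → '(E,M,Z)'
    leaf 'C' → 'C'
    leaf 'F' → 'F'
  → '((E,M,Z),C,F)'
  internal I1 with children ['B', 'G', 'K', 'I0']
    leaf 'B' → 'B'
    leaf 'G' → 'G'
    leaf 'K' → 'K'
    internal I0 with children ['S', 'A', 'N']
      leaf 'S' → 'S'
      leaf 'A' → 'A'
      leaf 'N' → 'N'
    → '(S,A,N)'
  → '(B,G,K,(S,A,N))'
→ '(((E,M,Z),C,F),(B,G,K,(S,A,N)))'
Final: (((E,M,Z),C,F),(B,G,K,(S,A,N)));

Answer: (((E,M,Z),C,F),(B,G,K,(S,A,N)));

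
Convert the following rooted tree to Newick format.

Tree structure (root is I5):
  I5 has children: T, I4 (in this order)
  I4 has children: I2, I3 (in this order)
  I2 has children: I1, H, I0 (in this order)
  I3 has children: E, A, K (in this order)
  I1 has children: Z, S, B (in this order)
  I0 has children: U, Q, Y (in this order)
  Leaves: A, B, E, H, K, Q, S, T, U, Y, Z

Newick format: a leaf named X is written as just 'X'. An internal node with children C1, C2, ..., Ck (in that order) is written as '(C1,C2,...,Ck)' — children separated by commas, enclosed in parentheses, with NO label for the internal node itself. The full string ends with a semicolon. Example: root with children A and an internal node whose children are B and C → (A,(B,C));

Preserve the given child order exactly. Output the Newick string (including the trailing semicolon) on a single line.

Answer: (T,(((Z,S,B),H,(U,Q,Y)),(E,A,K)));

Derivation:
internal I5 with children ['T', 'I4']
  leaf 'T' → 'T'
  internal I4 with children ['I2', 'I3']
    internal I2 with children ['I1', 'H', 'I0']
      internal I1 with children ['Z', 'S', 'B']
        leaf 'Z' → 'Z'
        leaf 'S' → 'S'
        leaf 'B' → 'B'
      → '(Z,S,B)'
      leaf 'H' → 'H'
      internal I0 with children ['U', 'Q', 'Y']
        leaf 'U' → 'U'
        leaf 'Q' → 'Q'
        leaf 'Y' → 'Y'
      → '(U,Q,Y)'
    → '((Z,S,B),H,(U,Q,Y))'
    internal I3 with children ['E', 'A', 'K']
      leaf 'E' → 'E'
      leaf 'A' → 'A'
      leaf 'K' → 'K'
    → '(E,A,K)'
  → '(((Z,S,B),H,(U,Q,Y)),(E,A,K))'
→ '(T,(((Z,S,B),H,(U,Q,Y)),(E,A,K)))'
Final: (T,(((Z,S,B),H,(U,Q,Y)),(E,A,K)));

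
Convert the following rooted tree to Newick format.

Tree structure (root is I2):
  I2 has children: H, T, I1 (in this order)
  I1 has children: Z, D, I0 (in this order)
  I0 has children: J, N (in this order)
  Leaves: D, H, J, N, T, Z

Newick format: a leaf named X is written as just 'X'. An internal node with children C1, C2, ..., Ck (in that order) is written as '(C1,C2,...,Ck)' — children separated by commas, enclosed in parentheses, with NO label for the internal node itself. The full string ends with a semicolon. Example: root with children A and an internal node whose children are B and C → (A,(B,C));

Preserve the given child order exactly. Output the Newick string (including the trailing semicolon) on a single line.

Answer: (H,T,(Z,D,(J,N)));

Derivation:
internal I2 with children ['H', 'T', 'I1']
  leaf 'H' → 'H'
  leaf 'T' → 'T'
  internal I1 with children ['Z', 'D', 'I0']
    leaf 'Z' → 'Z'
    leaf 'D' → 'D'
    internal I0 with children ['J', 'N']
      leaf 'J' → 'J'
      leaf 'N' → 'N'
    → '(J,N)'
  → '(Z,D,(J,N))'
→ '(H,T,(Z,D,(J,N)))'
Final: (H,T,(Z,D,(J,N)));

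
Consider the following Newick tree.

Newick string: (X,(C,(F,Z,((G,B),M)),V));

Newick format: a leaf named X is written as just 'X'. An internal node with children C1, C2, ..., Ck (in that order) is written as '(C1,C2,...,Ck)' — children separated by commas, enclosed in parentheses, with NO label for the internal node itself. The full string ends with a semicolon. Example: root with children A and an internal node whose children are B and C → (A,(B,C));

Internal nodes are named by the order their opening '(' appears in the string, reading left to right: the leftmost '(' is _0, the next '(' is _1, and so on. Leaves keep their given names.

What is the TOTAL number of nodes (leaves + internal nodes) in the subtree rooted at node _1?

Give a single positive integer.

Answer: 11

Derivation:
Newick: (X,(C,(F,Z,((G,B),M)),V));
Locate _1: it is the '(' at position 3 (the 2nd '(' reading left to right).
Query: subtree rooted at _1
_1: subtree_size = 1 + 10
  C: subtree_size = 1 + 0
  _2: subtree_size = 1 + 7
    F: subtree_size = 1 + 0
    Z: subtree_size = 1 + 0
    _3: subtree_size = 1 + 4
      _4: subtree_size = 1 + 2
        G: subtree_size = 1 + 0
        B: subtree_size = 1 + 0
      M: subtree_size = 1 + 0
  V: subtree_size = 1 + 0
Total subtree size of _1: 11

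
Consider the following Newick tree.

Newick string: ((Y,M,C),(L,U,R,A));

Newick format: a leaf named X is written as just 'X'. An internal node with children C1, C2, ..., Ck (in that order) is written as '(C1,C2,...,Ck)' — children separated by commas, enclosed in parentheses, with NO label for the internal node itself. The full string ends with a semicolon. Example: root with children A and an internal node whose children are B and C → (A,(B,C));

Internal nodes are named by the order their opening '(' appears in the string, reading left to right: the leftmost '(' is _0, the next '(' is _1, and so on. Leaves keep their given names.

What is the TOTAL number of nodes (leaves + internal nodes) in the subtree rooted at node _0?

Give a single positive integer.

Newick: ((Y,M,C),(L,U,R,A));
Locate _0: it is the '(' at position 0 (the 1st '(' reading left to right).
Query: subtree rooted at _0
_0: subtree_size = 1 + 9
  _1: subtree_size = 1 + 3
    Y: subtree_size = 1 + 0
    M: subtree_size = 1 + 0
    C: subtree_size = 1 + 0
  _2: subtree_size = 1 + 4
    L: subtree_size = 1 + 0
    U: subtree_size = 1 + 0
    R: subtree_size = 1 + 0
    A: subtree_size = 1 + 0
Total subtree size of _0: 10

Answer: 10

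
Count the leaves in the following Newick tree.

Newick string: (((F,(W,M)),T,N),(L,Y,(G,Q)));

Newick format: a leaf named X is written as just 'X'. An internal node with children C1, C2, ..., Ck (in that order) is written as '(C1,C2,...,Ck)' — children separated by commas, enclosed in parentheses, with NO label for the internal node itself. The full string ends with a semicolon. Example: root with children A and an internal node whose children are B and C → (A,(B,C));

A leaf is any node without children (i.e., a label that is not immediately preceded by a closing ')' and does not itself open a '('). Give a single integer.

Answer: 9

Derivation:
Newick: (((F,(W,M)),T,N),(L,Y,(G,Q)));
Scan left-to-right; a leaf is any maximal label run not followed by '(':
  pos 3: leaf 'F' → count = 1
  pos 6: leaf 'W' → count = 2
  pos 8: leaf 'M' → count = 3
  pos 12: leaf 'T' → count = 4
  pos 14: leaf 'N' → count = 5
  pos 18: leaf 'L' → count = 6
  pos 20: leaf 'Y' → count = 7
  pos 23: leaf 'G' → count = 8
  pos 25: leaf 'Q' → count = 9
Total leaves: 9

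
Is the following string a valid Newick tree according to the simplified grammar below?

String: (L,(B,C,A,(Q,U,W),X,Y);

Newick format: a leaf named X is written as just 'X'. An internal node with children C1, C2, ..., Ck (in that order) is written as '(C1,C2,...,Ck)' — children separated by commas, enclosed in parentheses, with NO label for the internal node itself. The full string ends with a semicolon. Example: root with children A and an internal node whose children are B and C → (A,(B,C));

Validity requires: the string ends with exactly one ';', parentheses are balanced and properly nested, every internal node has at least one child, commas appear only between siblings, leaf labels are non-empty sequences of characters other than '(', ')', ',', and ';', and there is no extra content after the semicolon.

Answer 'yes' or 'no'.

Answer: no

Derivation:
Input: (L,(B,C,A,(Q,U,W),X,Y);
Paren balance: 3 '(' vs 2 ')' MISMATCH
Ends with single ';': True
Full parse: FAILS (expected , or ) at pos 22)
Valid: False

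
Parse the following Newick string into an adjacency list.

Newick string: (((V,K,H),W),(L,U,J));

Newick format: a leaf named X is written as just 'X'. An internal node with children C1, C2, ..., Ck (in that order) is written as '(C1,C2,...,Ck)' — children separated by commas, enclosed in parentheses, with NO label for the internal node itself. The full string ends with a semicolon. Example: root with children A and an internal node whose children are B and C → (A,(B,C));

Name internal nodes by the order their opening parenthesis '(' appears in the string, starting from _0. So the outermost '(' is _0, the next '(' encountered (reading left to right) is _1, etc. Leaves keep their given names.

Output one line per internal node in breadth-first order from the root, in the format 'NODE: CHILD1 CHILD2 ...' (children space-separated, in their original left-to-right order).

Answer: _0: _1 _3
_1: _2 W
_3: L U J
_2: V K H

Derivation:
Input: (((V,K,H),W),(L,U,J));
Scanning left-to-right, naming '(' by encounter order:
  pos 0: '(' -> open internal node _0 (depth 1)
  pos 1: '(' -> open internal node _1 (depth 2)
  pos 2: '(' -> open internal node _2 (depth 3)
  pos 8: ')' -> close internal node _2 (now at depth 2)
  pos 11: ')' -> close internal node _1 (now at depth 1)
  pos 13: '(' -> open internal node _3 (depth 2)
  pos 19: ')' -> close internal node _3 (now at depth 1)
  pos 20: ')' -> close internal node _0 (now at depth 0)
Total internal nodes: 4
BFS adjacency from root:
  _0: _1 _3
  _1: _2 W
  _3: L U J
  _2: V K H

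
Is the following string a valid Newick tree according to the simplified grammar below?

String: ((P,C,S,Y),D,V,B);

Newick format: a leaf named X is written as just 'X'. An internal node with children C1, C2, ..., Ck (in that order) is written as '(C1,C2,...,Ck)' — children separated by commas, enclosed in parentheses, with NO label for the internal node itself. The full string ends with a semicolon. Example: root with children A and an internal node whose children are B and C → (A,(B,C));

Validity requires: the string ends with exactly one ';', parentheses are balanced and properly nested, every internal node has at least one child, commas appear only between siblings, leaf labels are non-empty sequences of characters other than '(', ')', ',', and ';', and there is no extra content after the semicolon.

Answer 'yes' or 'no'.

Answer: yes

Derivation:
Input: ((P,C,S,Y),D,V,B);
Paren balance: 2 '(' vs 2 ')' OK
Ends with single ';': True
Full parse: OK
Valid: True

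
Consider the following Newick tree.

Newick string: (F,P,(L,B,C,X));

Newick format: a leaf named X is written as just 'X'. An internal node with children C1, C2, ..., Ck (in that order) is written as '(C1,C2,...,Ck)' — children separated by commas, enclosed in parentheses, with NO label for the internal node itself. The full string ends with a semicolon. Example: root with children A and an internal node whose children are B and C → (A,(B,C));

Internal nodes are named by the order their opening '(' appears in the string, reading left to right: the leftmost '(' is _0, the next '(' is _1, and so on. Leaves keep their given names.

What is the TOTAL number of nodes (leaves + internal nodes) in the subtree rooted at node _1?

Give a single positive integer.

Newick: (F,P,(L,B,C,X));
Locate _1: it is the '(' at position 5 (the 2nd '(' reading left to right).
Query: subtree rooted at _1
_1: subtree_size = 1 + 4
  L: subtree_size = 1 + 0
  B: subtree_size = 1 + 0
  C: subtree_size = 1 + 0
  X: subtree_size = 1 + 0
Total subtree size of _1: 5

Answer: 5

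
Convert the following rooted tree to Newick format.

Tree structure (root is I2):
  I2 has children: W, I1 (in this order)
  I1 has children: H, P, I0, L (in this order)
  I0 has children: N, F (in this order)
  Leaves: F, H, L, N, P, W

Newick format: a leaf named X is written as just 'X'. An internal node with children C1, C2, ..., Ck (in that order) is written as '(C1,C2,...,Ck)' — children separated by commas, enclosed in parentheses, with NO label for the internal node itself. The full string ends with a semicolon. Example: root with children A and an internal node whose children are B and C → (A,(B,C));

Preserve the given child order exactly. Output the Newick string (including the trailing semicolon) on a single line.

internal I2 with children ['W', 'I1']
  leaf 'W' → 'W'
  internal I1 with children ['H', 'P', 'I0', 'L']
    leaf 'H' → 'H'
    leaf 'P' → 'P'
    internal I0 with children ['N', 'F']
      leaf 'N' → 'N'
      leaf 'F' → 'F'
    → '(N,F)'
    leaf 'L' → 'L'
  → '(H,P,(N,F),L)'
→ '(W,(H,P,(N,F),L))'
Final: (W,(H,P,(N,F),L));

Answer: (W,(H,P,(N,F),L));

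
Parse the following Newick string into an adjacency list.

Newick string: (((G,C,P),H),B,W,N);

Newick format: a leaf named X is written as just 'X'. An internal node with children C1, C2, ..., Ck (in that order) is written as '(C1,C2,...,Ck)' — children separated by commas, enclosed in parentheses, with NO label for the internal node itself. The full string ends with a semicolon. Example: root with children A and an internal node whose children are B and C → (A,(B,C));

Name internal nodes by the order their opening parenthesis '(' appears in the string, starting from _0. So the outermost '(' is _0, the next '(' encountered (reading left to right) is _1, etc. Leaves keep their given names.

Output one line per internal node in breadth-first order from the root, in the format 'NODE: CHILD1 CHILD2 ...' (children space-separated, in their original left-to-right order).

Input: (((G,C,P),H),B,W,N);
Scanning left-to-right, naming '(' by encounter order:
  pos 0: '(' -> open internal node _0 (depth 1)
  pos 1: '(' -> open internal node _1 (depth 2)
  pos 2: '(' -> open internal node _2 (depth 3)
  pos 8: ')' -> close internal node _2 (now at depth 2)
  pos 11: ')' -> close internal node _1 (now at depth 1)
  pos 18: ')' -> close internal node _0 (now at depth 0)
Total internal nodes: 3
BFS adjacency from root:
  _0: _1 B W N
  _1: _2 H
  _2: G C P

Answer: _0: _1 B W N
_1: _2 H
_2: G C P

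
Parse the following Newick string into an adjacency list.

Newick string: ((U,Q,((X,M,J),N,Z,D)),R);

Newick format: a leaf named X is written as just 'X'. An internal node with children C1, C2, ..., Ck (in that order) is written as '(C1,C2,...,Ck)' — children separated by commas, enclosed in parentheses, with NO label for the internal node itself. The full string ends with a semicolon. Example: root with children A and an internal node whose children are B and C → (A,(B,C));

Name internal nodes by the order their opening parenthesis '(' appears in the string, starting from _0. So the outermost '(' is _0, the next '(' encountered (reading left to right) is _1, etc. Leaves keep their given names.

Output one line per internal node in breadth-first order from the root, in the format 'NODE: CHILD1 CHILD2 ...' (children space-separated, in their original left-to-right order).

Answer: _0: _1 R
_1: U Q _2
_2: _3 N Z D
_3: X M J

Derivation:
Input: ((U,Q,((X,M,J),N,Z,D)),R);
Scanning left-to-right, naming '(' by encounter order:
  pos 0: '(' -> open internal node _0 (depth 1)
  pos 1: '(' -> open internal node _1 (depth 2)
  pos 6: '(' -> open internal node _2 (depth 3)
  pos 7: '(' -> open internal node _3 (depth 4)
  pos 13: ')' -> close internal node _3 (now at depth 3)
  pos 20: ')' -> close internal node _2 (now at depth 2)
  pos 21: ')' -> close internal node _1 (now at depth 1)
  pos 24: ')' -> close internal node _0 (now at depth 0)
Total internal nodes: 4
BFS adjacency from root:
  _0: _1 R
  _1: U Q _2
  _2: _3 N Z D
  _3: X M J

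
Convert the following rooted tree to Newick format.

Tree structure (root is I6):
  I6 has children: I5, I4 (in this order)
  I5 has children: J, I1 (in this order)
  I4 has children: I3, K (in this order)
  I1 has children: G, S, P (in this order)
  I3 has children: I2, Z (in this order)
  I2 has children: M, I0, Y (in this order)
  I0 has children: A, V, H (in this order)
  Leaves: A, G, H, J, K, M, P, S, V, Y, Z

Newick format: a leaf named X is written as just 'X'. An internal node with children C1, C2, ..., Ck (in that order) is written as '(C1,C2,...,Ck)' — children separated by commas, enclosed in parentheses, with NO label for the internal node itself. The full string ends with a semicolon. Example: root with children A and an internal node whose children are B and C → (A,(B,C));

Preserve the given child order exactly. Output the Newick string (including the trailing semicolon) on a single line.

Answer: ((J,(G,S,P)),(((M,(A,V,H),Y),Z),K));

Derivation:
internal I6 with children ['I5', 'I4']
  internal I5 with children ['J', 'I1']
    leaf 'J' → 'J'
    internal I1 with children ['G', 'S', 'P']
      leaf 'G' → 'G'
      leaf 'S' → 'S'
      leaf 'P' → 'P'
    → '(G,S,P)'
  → '(J,(G,S,P))'
  internal I4 with children ['I3', 'K']
    internal I3 with children ['I2', 'Z']
      internal I2 with children ['M', 'I0', 'Y']
        leaf 'M' → 'M'
        internal I0 with children ['A', 'V', 'H']
          leaf 'A' → 'A'
          leaf 'V' → 'V'
          leaf 'H' → 'H'
        → '(A,V,H)'
        leaf 'Y' → 'Y'
      → '(M,(A,V,H),Y)'
      leaf 'Z' → 'Z'
    → '((M,(A,V,H),Y),Z)'
    leaf 'K' → 'K'
  → '(((M,(A,V,H),Y),Z),K)'
→ '((J,(G,S,P)),(((M,(A,V,H),Y),Z),K))'
Final: ((J,(G,S,P)),(((M,(A,V,H),Y),Z),K));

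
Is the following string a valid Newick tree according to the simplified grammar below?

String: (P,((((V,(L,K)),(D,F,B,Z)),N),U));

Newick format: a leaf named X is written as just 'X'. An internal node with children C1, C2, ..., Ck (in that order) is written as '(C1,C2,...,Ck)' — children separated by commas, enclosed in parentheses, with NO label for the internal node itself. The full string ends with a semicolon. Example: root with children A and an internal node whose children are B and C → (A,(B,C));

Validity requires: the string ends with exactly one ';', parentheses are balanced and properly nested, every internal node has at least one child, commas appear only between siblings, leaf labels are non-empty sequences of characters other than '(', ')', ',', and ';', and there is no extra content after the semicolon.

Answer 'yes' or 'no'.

Input: (P,((((V,(L,K)),(D,F,B,Z)),N),U));
Paren balance: 7 '(' vs 7 ')' OK
Ends with single ';': True
Full parse: OK
Valid: True

Answer: yes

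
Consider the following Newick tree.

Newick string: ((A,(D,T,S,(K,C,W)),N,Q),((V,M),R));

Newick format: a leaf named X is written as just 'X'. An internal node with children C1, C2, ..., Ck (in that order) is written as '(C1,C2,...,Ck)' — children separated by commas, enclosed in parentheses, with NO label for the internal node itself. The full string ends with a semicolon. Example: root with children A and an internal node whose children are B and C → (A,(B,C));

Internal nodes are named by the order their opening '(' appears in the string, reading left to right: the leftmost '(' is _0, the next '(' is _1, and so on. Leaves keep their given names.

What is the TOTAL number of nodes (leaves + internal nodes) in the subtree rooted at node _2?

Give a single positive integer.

Newick: ((A,(D,T,S,(K,C,W)),N,Q),((V,M),R));
Locate _2: it is the '(' at position 4 (the 3rd '(' reading left to right).
Query: subtree rooted at _2
_2: subtree_size = 1 + 7
  D: subtree_size = 1 + 0
  T: subtree_size = 1 + 0
  S: subtree_size = 1 + 0
  _3: subtree_size = 1 + 3
    K: subtree_size = 1 + 0
    C: subtree_size = 1 + 0
    W: subtree_size = 1 + 0
Total subtree size of _2: 8

Answer: 8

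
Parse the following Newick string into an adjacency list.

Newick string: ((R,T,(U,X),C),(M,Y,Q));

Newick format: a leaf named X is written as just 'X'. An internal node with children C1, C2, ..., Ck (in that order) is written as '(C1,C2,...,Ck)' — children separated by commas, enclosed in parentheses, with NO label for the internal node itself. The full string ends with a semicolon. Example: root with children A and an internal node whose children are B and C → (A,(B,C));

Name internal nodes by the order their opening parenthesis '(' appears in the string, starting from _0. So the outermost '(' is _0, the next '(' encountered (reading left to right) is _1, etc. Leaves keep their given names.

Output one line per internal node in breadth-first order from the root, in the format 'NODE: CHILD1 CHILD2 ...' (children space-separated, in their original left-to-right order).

Answer: _0: _1 _3
_1: R T _2 C
_3: M Y Q
_2: U X

Derivation:
Input: ((R,T,(U,X),C),(M,Y,Q));
Scanning left-to-right, naming '(' by encounter order:
  pos 0: '(' -> open internal node _0 (depth 1)
  pos 1: '(' -> open internal node _1 (depth 2)
  pos 6: '(' -> open internal node _2 (depth 3)
  pos 10: ')' -> close internal node _2 (now at depth 2)
  pos 13: ')' -> close internal node _1 (now at depth 1)
  pos 15: '(' -> open internal node _3 (depth 2)
  pos 21: ')' -> close internal node _3 (now at depth 1)
  pos 22: ')' -> close internal node _0 (now at depth 0)
Total internal nodes: 4
BFS adjacency from root:
  _0: _1 _3
  _1: R T _2 C
  _3: M Y Q
  _2: U X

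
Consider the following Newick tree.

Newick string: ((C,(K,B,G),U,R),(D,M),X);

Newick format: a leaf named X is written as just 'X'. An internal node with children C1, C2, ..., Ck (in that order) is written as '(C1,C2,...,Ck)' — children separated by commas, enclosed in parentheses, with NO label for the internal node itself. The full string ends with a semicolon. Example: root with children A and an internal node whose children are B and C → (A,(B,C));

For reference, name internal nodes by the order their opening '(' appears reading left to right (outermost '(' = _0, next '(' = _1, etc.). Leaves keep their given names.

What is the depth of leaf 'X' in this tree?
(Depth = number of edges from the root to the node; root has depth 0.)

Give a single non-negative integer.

Newick: ((C,(K,B,G),U,R),(D,M),X);
Naming internals by '(' encounter order: outermost '(' = _0, next = _1, ...
Query node: X
Path from root: _0 -> X
Depth of X: 1 (number of edges from root)

Answer: 1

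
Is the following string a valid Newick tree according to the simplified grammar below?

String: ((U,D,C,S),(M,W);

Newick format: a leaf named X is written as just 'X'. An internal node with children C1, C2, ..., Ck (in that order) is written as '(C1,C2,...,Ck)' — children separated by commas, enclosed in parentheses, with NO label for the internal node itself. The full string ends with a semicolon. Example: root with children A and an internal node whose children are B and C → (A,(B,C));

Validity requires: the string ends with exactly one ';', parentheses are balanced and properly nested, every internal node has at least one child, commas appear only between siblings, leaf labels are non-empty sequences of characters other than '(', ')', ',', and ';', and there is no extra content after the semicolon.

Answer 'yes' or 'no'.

Input: ((U,D,C,S),(M,W);
Paren balance: 3 '(' vs 2 ')' MISMATCH
Ends with single ';': True
Full parse: FAILS (expected , or ) at pos 16)
Valid: False

Answer: no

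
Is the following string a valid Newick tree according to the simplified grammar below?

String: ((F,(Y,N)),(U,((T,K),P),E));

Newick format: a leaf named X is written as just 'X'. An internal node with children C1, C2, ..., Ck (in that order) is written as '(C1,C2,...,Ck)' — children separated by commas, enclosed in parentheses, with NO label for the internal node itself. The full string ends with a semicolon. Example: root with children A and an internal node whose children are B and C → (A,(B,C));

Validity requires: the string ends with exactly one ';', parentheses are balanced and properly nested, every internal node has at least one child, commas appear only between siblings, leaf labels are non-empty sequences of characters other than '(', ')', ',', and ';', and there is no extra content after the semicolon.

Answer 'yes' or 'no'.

Input: ((F,(Y,N)),(U,((T,K),P),E));
Paren balance: 6 '(' vs 6 ')' OK
Ends with single ';': True
Full parse: OK
Valid: True

Answer: yes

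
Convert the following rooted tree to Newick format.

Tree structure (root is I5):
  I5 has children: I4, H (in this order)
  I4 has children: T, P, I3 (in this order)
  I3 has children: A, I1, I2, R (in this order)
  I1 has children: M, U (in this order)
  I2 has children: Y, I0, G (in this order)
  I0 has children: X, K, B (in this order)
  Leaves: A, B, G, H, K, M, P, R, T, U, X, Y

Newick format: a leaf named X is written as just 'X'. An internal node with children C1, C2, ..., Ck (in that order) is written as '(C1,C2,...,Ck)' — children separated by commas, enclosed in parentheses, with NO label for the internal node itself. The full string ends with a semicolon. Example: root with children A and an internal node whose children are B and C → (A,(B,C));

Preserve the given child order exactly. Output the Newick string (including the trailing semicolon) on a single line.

Answer: ((T,P,(A,(M,U),(Y,(X,K,B),G),R)),H);

Derivation:
internal I5 with children ['I4', 'H']
  internal I4 with children ['T', 'P', 'I3']
    leaf 'T' → 'T'
    leaf 'P' → 'P'
    internal I3 with children ['A', 'I1', 'I2', 'R']
      leaf 'A' → 'A'
      internal I1 with children ['M', 'U']
        leaf 'M' → 'M'
        leaf 'U' → 'U'
      → '(M,U)'
      internal I2 with children ['Y', 'I0', 'G']
        leaf 'Y' → 'Y'
        internal I0 with children ['X', 'K', 'B']
          leaf 'X' → 'X'
          leaf 'K' → 'K'
          leaf 'B' → 'B'
        → '(X,K,B)'
        leaf 'G' → 'G'
      → '(Y,(X,K,B),G)'
      leaf 'R' → 'R'
    → '(A,(M,U),(Y,(X,K,B),G),R)'
  → '(T,P,(A,(M,U),(Y,(X,K,B),G),R))'
  leaf 'H' → 'H'
→ '((T,P,(A,(M,U),(Y,(X,K,B),G),R)),H)'
Final: ((T,P,(A,(M,U),(Y,(X,K,B),G),R)),H);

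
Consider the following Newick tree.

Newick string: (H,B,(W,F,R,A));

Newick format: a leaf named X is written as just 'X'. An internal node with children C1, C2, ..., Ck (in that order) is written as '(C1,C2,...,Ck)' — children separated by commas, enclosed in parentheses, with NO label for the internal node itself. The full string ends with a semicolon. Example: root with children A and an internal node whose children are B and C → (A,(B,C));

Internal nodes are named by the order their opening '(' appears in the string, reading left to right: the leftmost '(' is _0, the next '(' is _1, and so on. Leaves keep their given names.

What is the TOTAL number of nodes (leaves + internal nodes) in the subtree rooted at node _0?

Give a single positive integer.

Answer: 8

Derivation:
Newick: (H,B,(W,F,R,A));
Locate _0: it is the '(' at position 0 (the 1st '(' reading left to right).
Query: subtree rooted at _0
_0: subtree_size = 1 + 7
  H: subtree_size = 1 + 0
  B: subtree_size = 1 + 0
  _1: subtree_size = 1 + 4
    W: subtree_size = 1 + 0
    F: subtree_size = 1 + 0
    R: subtree_size = 1 + 0
    A: subtree_size = 1 + 0
Total subtree size of _0: 8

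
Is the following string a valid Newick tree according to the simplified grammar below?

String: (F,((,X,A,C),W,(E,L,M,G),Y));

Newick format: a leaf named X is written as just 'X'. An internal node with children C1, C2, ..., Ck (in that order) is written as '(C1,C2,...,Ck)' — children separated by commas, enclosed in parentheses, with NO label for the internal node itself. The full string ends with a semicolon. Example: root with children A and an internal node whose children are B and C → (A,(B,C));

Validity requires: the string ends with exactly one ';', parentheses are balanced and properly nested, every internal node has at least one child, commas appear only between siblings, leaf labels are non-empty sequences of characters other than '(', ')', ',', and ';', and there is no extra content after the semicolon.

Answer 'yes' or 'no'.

Input: (F,((,X,A,C),W,(E,L,M,G),Y));
Paren balance: 4 '(' vs 4 ')' OK
Ends with single ';': True
Full parse: FAILS (empty leaf label at pos 5)
Valid: False

Answer: no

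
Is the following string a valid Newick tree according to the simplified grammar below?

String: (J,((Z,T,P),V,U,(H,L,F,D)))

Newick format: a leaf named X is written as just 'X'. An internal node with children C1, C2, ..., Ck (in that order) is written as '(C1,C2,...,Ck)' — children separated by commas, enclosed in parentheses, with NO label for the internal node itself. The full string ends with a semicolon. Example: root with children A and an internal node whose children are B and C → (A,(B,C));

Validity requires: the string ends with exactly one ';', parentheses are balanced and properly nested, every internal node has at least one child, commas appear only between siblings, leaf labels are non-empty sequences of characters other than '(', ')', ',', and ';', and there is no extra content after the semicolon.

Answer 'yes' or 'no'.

Input: (J,((Z,T,P),V,U,(H,L,F,D)))
Paren balance: 4 '(' vs 4 ')' OK
Ends with single ';': False
Full parse: FAILS (must end with ;)
Valid: False

Answer: no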